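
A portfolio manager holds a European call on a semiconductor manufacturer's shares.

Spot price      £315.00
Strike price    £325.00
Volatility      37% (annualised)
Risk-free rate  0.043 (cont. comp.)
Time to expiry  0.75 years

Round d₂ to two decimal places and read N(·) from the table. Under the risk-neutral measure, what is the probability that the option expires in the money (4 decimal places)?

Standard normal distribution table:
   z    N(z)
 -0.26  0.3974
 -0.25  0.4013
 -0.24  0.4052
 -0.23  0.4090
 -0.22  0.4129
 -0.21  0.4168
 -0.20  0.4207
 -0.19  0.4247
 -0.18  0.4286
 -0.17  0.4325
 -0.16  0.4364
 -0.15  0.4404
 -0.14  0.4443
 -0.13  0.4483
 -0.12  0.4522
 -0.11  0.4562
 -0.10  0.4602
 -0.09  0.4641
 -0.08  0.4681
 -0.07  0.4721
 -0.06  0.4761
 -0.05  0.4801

0.4364

T = 0.75;  σ√T = 0.3204
d₁ = [ln(315/325) + (0.043 + 0.37²/2)·0.75] / 0.3204 = [-0.0313 + 0.0836] / 0.3204 = 0.1633 which rounds to 0.16
d₂ = d₁ − σ√T = 0.1633 − 0.3204 = -0.1571 which rounds to -0.16
Risk-neutral Pr[S_T > K] = N(d₂) = N(-0.16) = 0.4364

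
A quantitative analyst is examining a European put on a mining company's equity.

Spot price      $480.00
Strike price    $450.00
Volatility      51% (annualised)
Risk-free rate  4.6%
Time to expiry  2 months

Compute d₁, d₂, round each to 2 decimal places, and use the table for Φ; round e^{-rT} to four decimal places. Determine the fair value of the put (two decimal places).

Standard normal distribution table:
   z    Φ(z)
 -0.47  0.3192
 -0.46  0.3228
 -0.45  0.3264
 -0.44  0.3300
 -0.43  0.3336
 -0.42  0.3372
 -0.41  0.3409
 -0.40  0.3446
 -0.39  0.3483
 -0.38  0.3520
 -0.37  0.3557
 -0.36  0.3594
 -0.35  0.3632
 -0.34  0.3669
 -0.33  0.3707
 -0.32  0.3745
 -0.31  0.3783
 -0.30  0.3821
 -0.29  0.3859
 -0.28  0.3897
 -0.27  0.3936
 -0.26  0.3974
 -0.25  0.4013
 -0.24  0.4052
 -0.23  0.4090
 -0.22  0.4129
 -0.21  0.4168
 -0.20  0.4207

$24.28

T = 0.1667;  σ√T = 0.2082
d₁ = [ln(480/450) + (0.046 + 0.51²/2)·0.1667] / 0.2082 = [0.0645 + 0.0293] / 0.2082 = 0.4509 which rounds to 0.45
d₂ = d₁ − σ√T = 0.4509 − 0.2082 = 0.2427 which rounds to 0.24
e^(−rT) = e^(−0.046·0.1667) = 0.9924
N(−d₂) = N(-0.24) = 0.4052;  N(−d₁) = N(-0.45) = 0.3264
P = 450·0.9924·0.4052 − 480·0.3264 = 180.9542 − 156.6720 = 24.2822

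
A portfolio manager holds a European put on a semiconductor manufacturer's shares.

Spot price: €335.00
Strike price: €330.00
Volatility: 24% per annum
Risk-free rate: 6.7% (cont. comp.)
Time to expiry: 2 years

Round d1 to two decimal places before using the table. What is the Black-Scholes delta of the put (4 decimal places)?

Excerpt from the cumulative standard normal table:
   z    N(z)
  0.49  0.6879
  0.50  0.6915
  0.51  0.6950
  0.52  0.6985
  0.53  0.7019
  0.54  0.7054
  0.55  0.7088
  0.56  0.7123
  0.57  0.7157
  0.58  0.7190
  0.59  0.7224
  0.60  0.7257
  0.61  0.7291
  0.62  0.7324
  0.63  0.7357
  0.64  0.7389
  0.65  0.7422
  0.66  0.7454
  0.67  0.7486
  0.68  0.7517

-0.2709

σ√T = 0.24·√2 = 0.3394
d₁ = [ln(335/330) + (0.067 + 0.24²/2)·2] / 0.3394 = [0.0150 + 0.1916] / 0.3394 = 0.6088 ⇒ 0.61
N(d₁) = N(0.61) = 0.7291
Δ_put = N(d₁) − 1 = 0.7291 − 1 = -0.2709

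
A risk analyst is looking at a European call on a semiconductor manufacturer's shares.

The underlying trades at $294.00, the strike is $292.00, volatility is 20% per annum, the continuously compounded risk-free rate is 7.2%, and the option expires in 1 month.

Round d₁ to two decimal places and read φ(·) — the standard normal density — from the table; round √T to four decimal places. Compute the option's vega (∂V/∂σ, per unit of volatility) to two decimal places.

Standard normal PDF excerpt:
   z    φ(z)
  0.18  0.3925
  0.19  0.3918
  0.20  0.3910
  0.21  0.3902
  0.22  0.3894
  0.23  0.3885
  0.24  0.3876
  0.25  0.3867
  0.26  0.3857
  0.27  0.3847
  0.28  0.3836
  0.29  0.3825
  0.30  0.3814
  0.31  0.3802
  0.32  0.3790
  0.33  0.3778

32.82

T = 0.08333;  σ√T = 0.0577
d₁ = [ln(294/292) + (0.072 + 0.2²/2)·0.08333] / 0.0577 = [0.0068 + 0.0077] / 0.0577 = 0.2510 ⇒ 0.25
√T = √0.08333 = 0.2887
φ(d₁) = φ(0.25) = 0.3867
vega = S·φ(d₁)·√T = 294·0.3867·0.2887 = 32.8222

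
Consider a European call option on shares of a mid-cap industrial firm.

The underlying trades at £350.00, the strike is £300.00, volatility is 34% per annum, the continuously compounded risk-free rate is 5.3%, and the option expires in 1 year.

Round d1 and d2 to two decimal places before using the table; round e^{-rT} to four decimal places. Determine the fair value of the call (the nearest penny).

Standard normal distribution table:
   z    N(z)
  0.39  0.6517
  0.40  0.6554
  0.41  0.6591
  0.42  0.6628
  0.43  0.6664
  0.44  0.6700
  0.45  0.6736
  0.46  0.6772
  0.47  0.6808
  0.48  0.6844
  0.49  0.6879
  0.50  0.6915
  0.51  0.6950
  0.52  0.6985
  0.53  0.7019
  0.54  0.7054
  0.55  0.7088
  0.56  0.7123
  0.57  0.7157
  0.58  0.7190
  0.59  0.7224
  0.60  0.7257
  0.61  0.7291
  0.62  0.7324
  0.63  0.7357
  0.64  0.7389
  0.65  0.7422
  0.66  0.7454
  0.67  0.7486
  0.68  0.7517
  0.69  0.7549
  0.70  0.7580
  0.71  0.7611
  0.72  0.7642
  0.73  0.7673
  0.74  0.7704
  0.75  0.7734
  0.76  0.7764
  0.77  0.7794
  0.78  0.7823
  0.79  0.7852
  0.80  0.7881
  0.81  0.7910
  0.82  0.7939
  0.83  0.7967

£83.18

T = 1;  σ√T = 0.3400
d₁ = [ln(350/300) + (0.053 + 0.34²/2)·1] / 0.3400 = [0.1542 + 0.1108] / 0.3400 = 0.7793 → 0.78
d₂ = d₁ − σ√T = 0.7793 − 0.3400 = 0.4393 → 0.44
exp(−rT) = exp(−0.053·1) = 0.9484
C = 350·N(0.78) − 300·0.9484·N(0.44) = 350·0.7823 − 300·0.9484·0.6700 = 273.8050 − 190.6284 = 83.1766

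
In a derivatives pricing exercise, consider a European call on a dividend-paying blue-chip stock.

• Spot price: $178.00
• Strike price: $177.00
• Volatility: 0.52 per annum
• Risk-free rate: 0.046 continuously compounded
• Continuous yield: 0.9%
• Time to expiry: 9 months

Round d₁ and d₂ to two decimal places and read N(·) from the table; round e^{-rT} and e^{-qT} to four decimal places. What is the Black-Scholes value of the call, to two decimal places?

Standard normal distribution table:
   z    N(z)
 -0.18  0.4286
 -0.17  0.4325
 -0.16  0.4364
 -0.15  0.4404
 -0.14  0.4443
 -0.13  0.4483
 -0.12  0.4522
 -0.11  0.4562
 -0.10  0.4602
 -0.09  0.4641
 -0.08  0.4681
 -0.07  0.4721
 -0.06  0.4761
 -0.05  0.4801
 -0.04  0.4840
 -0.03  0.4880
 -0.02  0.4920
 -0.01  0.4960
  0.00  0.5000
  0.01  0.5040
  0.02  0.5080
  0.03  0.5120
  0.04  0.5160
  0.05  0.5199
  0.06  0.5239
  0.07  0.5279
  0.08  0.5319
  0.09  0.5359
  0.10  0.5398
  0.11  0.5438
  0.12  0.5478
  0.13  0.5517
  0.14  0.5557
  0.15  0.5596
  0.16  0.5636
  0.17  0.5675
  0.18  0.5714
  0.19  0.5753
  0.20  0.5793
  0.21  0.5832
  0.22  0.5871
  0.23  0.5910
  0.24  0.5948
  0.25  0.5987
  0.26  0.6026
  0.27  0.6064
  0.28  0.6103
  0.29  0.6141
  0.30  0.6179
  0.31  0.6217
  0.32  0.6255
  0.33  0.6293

$33.94

T = 0.75;  σ√T = 0.4503
d₁ = [ln(178/177) + (0.046 − 0.009 + 0.52²/2)·0.75] / 0.4503 = [0.0056 + 0.1292] / 0.4503 = 0.2993 which rounds to 0.30
d₂ = d₁ − σ√T = 0.2993 − 0.4503 = -0.1510 which rounds to -0.15
e^(−qT) = e^(−0.009·0.75) = 0.9933;  e^(−rT) = e^(−0.046·0.75) = 0.9661
N(d₁) = N(0.30) = 0.6179;  N(d₂) = N(-0.15) = 0.4404
C = 178·0.9933·0.6179 − 177·0.9661·0.4404 = 109.2493 − 75.3083 = 33.9410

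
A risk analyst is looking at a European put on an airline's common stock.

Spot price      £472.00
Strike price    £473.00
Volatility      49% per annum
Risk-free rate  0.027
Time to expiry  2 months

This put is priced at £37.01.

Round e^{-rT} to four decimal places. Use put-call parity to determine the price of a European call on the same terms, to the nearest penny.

e^(−rT) = e^(−0.027·0.1667) = 0.9955
Put-call parity: C − P = S − K·e^(−rT) = 472 − 473·0.9955 = 472 − 470.8715 = 1.1285
C = P + (C − P) = 37.01 + (1.1285) = 38.1385

£38.14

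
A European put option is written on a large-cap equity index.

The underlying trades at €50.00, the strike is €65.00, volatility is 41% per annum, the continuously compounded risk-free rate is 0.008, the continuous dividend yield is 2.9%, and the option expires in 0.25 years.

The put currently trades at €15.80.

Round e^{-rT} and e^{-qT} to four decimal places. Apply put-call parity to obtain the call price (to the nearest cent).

€0.57

e^(−qT) = e^(−0.029·0.25) = 0.9928;  e^(−rT) = e^(−0.008·0.25) = 0.9980
Put-call parity: C − P = S·e^(−qT) − K·e^(−rT) = 50·0.9928 − 65·0.9980 = 49.6400 − 64.8700 = -15.2300
C = P + (C − P) = 15.80 + (-15.2300) = 0.5700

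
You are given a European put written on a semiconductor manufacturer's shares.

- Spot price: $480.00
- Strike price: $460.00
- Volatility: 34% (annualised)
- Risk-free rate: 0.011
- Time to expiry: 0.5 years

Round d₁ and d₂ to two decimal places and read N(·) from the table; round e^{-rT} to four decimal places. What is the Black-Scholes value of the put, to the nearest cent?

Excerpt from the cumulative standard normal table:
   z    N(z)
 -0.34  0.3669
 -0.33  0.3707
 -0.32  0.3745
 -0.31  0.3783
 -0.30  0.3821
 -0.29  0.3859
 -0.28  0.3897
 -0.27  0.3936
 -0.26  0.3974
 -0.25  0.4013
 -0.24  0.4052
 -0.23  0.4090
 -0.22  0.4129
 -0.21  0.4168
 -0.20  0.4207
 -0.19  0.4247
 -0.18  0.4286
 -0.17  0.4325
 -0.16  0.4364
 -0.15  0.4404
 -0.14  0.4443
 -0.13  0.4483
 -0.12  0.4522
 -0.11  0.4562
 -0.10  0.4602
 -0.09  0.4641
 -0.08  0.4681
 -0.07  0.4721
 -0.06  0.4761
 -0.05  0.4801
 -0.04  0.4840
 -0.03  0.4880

σ√T = 0.34·√0.5 = 0.2404
ln(S/K) + (r + σ²/2)T = ln(480/460) + (0.011 + 0.34²/2)·0.5 = 0.0426 + 0.0344 = 0.0770
d₁ = 0.0770 / 0.2404 = 0.3201 ⇒ 0.32
d₂ = d₁ − σ√T = 0.3201 − 0.2404 = 0.0797 ⇒ 0.08
e^(−rT) = e^(−0.011·0.5) = 0.9945
N(−d₂) = N(-0.08) = 0.4681;  N(−d₁) = N(-0.32) = 0.3745
P = 460·0.9945·0.4681 − 480·0.3745 = 214.1417 − 179.7600 = 34.3817

$34.38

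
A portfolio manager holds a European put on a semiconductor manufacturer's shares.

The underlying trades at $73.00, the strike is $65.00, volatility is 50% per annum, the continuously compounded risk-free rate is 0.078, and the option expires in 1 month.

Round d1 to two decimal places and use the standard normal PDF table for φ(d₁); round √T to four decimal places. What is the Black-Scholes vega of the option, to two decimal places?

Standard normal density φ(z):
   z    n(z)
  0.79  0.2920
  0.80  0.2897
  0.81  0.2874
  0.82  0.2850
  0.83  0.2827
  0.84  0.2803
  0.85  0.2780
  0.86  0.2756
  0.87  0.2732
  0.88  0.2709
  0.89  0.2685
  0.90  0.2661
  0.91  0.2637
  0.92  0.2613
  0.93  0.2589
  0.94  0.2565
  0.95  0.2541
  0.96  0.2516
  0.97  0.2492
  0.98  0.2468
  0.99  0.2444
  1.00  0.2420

σ√T = 0.5 × 0.2887 = 0.1443
d₁ = [ln(73/65) + (0.078 + ½·0.5²)·0.08333] / (σ√T) = (0.1161 + 0.0169) / 0.1443 = 0.9214 ≈ 0.92
√T = √0.08333 = 0.2887
φ(d₁) = φ(0.92) = 0.2613
vega = S·φ(d₁)·√T = 73·0.2613·0.2887 = 5.5069

5.51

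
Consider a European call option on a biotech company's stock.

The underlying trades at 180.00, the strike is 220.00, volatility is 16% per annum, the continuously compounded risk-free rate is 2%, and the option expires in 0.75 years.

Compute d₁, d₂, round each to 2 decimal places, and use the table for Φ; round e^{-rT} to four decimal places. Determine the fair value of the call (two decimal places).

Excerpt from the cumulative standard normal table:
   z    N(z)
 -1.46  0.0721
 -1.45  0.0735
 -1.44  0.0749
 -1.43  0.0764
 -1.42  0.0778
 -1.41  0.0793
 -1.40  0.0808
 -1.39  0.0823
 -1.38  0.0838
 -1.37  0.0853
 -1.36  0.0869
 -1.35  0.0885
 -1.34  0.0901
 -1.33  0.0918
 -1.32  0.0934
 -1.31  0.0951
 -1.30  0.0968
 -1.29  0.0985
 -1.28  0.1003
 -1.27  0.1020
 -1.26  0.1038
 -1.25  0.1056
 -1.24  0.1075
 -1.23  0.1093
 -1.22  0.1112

T = 0.75;  σ√T = 0.1386
ln(S/K) + (r + σ²/2)T = ln(180/220) + (0.02 + 0.16²/2)·0.75 = -0.2007 + 0.0246 = -0.1761
d₁ = -0.1761 / 0.1386 = -1.2707 ⇒ -1.27
d₂ = d₁ − σ√T = -1.2707 − 0.1386 = -1.4092 ⇒ -1.41
exp(−rT) = exp(−0.02·0.75) = 0.9851
N(d₁) = N(-1.27) = 0.1020;  N(d₂) = N(-1.41) = 0.0793
C = 180·0.1020 − 220·0.9851·0.0793 = 18.3600 − 17.1861 = 1.1739

1.17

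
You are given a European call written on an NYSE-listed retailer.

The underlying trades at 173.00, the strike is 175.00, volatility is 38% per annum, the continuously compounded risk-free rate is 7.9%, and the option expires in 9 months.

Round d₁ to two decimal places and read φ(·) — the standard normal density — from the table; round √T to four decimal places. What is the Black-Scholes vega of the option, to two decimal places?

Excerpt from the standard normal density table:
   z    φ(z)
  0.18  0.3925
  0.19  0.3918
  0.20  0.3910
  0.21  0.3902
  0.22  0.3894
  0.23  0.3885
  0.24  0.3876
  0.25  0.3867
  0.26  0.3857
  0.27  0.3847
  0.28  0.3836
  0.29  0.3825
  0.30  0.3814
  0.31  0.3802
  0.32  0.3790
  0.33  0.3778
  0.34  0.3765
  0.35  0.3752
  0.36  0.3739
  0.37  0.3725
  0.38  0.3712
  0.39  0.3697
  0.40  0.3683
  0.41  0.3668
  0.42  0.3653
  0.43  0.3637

σ√T = 0.38 × 0.8660 = 0.3291
d₁ = [ln(173/175) + (0.079 + 0.38²/2)·0.75] / 0.3291 = [-0.0115 + 0.1134] / 0.3291 = 0.3097 ⇒ 0.31
√T = √0.75 = 0.8660
φ(d₁) = φ(0.31) = 0.3802
vega = S·φ(d₁)·√T = 173·0.3802·0.8660 = 56.9608
(The put has the same vega.)

56.96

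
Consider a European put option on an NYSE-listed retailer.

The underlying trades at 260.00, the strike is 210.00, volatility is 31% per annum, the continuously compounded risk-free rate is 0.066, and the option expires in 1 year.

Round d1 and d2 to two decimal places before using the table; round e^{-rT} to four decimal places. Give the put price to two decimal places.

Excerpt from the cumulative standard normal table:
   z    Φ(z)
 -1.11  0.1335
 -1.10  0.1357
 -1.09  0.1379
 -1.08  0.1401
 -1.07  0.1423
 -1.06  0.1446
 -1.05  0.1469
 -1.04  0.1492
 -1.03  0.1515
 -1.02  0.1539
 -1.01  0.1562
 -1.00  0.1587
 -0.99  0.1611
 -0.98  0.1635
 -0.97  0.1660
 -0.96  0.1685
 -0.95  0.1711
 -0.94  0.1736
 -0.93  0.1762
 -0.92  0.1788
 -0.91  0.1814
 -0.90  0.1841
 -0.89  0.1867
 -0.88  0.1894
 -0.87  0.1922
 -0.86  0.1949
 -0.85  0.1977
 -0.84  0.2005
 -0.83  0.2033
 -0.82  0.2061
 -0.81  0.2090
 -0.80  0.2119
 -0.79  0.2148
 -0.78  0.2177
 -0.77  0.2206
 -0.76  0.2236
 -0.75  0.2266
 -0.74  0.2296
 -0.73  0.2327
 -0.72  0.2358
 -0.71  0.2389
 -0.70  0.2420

6.95

T = 1;  σ√T = 0.3100
d₁ = [ln(260/210) + (0.066 + 0.31²/2)·1] / 0.3100 = [0.2136 + 0.1141] / 0.3100 = 1.0569 ≈ 1.06
d₂ = d₁ − σ√T = 1.0569 − 0.3100 = 0.7469 ≈ 0.75
exp(−rT) = exp(−0.066·1) = 0.9361
N(−d₂) = N(-0.75) = 0.2266;  N(−d₁) = N(-1.06) = 0.1446
P = 210·0.9361·0.2266 − 260·0.1446 = 44.5453 − 37.5960 = 6.9493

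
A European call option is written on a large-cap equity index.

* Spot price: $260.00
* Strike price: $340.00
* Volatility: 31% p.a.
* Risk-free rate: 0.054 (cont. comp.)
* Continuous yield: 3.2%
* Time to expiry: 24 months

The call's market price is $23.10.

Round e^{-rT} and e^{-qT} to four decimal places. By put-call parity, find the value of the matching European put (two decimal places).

$84.40

e^(−qT) = e^(−0.032·2) = 0.9380;  e^(−rT) = e^(−0.054·2) = 0.8976
Put-call parity: C − P = S·e^(−qT) − K·e^(−rT) = 260·0.9380 − 340·0.8976 = 243.8800 − 305.1840 = -61.3040
P = C − (C − P) = 23.10 − (-61.3040) = 84.4040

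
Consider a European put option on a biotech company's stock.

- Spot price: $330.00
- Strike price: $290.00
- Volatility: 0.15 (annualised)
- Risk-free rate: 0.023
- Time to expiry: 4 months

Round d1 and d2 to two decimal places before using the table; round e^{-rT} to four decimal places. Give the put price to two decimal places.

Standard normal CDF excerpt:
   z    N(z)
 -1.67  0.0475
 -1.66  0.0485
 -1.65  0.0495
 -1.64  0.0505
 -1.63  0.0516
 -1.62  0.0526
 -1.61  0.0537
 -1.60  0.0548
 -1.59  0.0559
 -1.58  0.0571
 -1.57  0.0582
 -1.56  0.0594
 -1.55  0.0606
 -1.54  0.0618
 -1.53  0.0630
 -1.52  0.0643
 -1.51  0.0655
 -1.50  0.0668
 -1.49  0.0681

$0.43

σ√T = 0.15 × 0.5774 = 0.0866
ln(S/K) + (r + σ²/2)T = ln(330/290) + (0.023 + 0.15²/2)·0.3333 = 0.1292 + 0.0114 = 0.1406
d₁ = 0.1406 / 0.0866 = 1.6238 ⇒ 1.62
d₂ = d₁ − σ√T = 1.6238 − 0.0866 = 1.5372 ⇒ 1.54
e^(−rT) = e^(−0.023·0.3333) = 0.9924
N(−d₂) = N(-1.54) = 0.0618;  N(−d₁) = N(-1.62) = 0.0526
P = 290·0.9924·0.0618 − 330·0.0526 = 17.7858 − 17.3580 = 0.4278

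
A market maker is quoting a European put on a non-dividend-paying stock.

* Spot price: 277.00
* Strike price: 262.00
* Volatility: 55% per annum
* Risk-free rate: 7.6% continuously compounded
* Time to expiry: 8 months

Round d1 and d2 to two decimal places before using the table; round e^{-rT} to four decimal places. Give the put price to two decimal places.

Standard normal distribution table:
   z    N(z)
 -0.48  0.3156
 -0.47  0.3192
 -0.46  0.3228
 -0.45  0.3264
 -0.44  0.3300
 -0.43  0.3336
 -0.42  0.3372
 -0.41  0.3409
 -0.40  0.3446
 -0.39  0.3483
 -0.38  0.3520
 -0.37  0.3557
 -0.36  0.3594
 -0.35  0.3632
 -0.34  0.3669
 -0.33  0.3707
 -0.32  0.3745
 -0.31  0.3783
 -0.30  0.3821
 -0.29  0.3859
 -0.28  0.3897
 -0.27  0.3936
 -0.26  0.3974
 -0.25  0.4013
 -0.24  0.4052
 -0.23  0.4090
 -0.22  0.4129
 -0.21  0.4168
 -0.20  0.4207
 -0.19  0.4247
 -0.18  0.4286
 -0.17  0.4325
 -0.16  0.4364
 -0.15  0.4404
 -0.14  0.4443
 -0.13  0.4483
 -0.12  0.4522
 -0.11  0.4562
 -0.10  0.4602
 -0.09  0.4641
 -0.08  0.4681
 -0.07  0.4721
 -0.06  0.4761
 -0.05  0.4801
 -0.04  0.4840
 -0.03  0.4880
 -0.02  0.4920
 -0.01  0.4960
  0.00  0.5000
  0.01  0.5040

T = 0.6667;  σ√T = 0.4491
ln(S/K) + (r + σ²/2)T = ln(277/262) + (0.076 + 0.55²/2)·0.6667 = 0.0557 + 0.1515 = 0.2072
d₁ = 0.2072 / 0.4491 = 0.4613 ≈ 0.46
d₂ = d₁ − σ√T = 0.4613 − 0.4491 = 0.0123 ≈ 0.01
exp(−rT) = exp(−0.076·0.6667) = 0.9506
N(−d₂) = N(-0.01) = 0.4960;  N(−d₁) = N(-0.46) = 0.3228
P = 262·0.9506·0.4960 − 277·0.3228 = 123.5324 − 89.4156 = 34.1168

34.12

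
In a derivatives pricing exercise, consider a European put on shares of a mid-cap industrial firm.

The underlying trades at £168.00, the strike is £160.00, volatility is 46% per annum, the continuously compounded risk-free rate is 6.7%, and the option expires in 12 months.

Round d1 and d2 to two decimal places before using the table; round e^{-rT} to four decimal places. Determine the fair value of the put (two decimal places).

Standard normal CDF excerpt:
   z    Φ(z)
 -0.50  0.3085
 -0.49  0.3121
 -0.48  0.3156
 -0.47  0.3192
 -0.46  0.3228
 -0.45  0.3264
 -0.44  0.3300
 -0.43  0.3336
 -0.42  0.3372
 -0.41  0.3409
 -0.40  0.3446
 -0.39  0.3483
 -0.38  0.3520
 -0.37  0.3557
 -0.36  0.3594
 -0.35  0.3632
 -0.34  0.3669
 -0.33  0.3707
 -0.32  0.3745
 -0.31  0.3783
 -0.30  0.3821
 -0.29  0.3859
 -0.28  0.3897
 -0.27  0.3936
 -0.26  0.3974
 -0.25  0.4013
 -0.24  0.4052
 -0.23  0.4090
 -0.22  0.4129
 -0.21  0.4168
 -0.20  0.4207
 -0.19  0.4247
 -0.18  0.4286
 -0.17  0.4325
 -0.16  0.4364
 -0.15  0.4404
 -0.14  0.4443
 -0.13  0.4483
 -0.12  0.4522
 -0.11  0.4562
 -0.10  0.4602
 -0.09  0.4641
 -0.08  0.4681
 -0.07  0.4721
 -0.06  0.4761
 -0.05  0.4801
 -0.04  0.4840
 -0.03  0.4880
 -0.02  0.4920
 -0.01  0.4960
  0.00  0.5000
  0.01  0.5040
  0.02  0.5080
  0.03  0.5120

σ√T = 0.46·√1 = 0.4600
ln(S/K) + (r + σ²/2)T = ln(168/160) + (0.067 + 0.46²/2)·1 = 0.0488 + 0.1728 = 0.2216
d₁ = 0.2216 / 0.4600 = 0.4817 which rounds to 0.48
d₂ = d₁ − σ√T = 0.4817 − 0.4600 = 0.0217 which rounds to 0.02
e^(−rT) = e^(−0.067·1) = 0.9352
P = 160·0.9352·N(-0.02) − 168·N(-0.48) = 160·0.9352·0.4920 − 168·0.3156 = 73.6189 − 53.0208 = 20.5981

£20.60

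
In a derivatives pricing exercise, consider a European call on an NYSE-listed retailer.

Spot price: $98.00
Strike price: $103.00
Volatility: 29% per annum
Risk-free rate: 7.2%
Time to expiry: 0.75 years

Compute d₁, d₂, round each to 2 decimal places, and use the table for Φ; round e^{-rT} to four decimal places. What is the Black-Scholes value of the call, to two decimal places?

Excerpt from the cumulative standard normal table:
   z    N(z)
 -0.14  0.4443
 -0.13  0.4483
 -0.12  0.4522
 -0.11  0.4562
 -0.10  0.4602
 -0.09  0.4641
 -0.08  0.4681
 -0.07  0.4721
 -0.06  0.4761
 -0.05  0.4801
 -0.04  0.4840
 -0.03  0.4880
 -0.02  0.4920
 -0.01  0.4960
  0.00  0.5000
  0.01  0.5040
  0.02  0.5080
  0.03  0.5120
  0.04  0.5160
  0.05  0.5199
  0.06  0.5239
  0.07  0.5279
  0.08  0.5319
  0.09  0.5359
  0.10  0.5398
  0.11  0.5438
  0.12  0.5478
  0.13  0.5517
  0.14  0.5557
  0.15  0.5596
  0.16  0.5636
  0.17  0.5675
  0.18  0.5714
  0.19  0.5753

σ√T = 0.29·√0.75 = 0.2511
d₁ = [ln(98/103) + (0.072 + ½·0.29²)·0.75] / (σ√T) = (-0.0498 + 0.0855) / 0.2511 = 0.1425 → 0.14
d₂ = 0.1425 − 0.2511 = -0.1087 → -0.11
exp(−rT) = exp(−0.072·0.75) = 0.9474
N(d₁) = N(0.14) = 0.5557;  N(d₂) = N(-0.11) = 0.4562
C = 98·0.5557 − 103·0.9474·0.4562 = 54.4586 − 44.5170 = 9.9416

$9.94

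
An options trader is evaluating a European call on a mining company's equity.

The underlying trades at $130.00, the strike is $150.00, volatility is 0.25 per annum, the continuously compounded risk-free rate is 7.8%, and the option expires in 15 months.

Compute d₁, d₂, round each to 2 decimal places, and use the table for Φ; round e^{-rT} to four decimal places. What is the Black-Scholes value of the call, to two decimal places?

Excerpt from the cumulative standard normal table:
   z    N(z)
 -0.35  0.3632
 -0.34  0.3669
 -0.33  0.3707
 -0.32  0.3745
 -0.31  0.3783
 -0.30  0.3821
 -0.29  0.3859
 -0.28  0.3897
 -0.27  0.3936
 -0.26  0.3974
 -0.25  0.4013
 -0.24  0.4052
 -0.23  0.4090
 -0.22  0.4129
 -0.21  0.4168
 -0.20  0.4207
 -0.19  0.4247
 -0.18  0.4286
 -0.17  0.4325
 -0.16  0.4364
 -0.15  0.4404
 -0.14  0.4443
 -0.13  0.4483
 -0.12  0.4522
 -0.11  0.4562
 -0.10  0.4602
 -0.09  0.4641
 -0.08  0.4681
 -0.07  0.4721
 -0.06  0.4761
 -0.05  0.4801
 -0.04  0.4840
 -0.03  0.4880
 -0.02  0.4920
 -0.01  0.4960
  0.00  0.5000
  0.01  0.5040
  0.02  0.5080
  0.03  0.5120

σ√T = 0.25 × 1.1180 = 0.2795
d₁ = [ln(130/150) + (0.078 + 0.25²/2)·1.25] / 0.2795 = [-0.1431 + 0.1366] / 0.2795 = -0.0234 → -0.02
d₂ = d₁ − σ√T = -0.0234 − 0.2795 = -0.3029 → -0.30
exp(−rT) = exp(−0.078·1.25) = 0.9071
C = 130·N(-0.02) − 150·0.9071·N(-0.30) = 130·0.4920 − 150·0.9071·0.3821 = 63.9600 − 51.9904 = 11.9696

$11.97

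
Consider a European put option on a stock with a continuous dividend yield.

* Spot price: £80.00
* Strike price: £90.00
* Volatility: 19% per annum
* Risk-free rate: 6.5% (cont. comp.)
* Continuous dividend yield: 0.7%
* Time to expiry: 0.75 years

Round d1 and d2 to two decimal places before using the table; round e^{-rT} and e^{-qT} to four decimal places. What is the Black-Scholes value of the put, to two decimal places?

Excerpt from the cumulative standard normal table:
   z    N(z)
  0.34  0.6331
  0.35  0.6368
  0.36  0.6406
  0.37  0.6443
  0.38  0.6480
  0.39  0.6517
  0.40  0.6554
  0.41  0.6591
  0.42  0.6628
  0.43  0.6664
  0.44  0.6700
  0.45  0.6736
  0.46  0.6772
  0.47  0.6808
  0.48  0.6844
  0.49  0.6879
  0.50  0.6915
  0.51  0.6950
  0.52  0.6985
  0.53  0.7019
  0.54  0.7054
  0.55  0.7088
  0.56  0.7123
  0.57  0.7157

£8.89

σ√T = 0.19 × 0.8660 = 0.1645
d₁ = [ln(80/90) + (0.065 − 0.007 + ½·0.19²)·0.75] / (σ√T) = (-0.1178 + 0.0570) / 0.1645 = -0.3692 which rounds to -0.37
d₂ = -0.3692 − 0.1645 = -0.5337 which rounds to -0.53
e^(−qT) = e^(−0.007·0.75) = 0.9948;  e^(−rT) = e^(−0.065·0.75) = 0.9524
P = 90·0.9524·N(0.53) − 80·0.9948·N(0.37) = 90·0.9524·0.7019 − 80·0.9948·0.6443 = 60.1641 − 51.2760 = 8.8881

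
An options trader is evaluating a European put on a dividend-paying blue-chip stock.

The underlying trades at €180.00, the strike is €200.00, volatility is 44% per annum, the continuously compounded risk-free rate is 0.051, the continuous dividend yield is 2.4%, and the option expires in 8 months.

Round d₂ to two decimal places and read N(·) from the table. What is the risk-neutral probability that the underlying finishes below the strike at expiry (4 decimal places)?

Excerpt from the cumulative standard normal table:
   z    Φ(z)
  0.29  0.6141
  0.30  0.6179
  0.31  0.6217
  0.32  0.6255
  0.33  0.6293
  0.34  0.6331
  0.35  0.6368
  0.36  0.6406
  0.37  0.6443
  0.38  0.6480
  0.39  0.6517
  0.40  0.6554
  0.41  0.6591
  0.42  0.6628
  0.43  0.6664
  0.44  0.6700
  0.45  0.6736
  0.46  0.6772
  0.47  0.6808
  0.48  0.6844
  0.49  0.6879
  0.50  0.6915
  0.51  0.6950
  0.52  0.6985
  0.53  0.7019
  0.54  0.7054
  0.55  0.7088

0.6628

T = 0.6667;  σ√T = 0.3593
d₁ = [ln(180/200) + (0.051 − 0.024 + 0.44²/2)·0.6667] / 0.3593 = [-0.1054 + 0.0825] / 0.3593 = -0.0635 → -0.06
d₂ = d₁ − σ√T = -0.0635 − 0.3593 = -0.4228 → -0.42
Risk-neutral Pr[S_T < K] = N(−d₂) = N(0.42) = 0.6628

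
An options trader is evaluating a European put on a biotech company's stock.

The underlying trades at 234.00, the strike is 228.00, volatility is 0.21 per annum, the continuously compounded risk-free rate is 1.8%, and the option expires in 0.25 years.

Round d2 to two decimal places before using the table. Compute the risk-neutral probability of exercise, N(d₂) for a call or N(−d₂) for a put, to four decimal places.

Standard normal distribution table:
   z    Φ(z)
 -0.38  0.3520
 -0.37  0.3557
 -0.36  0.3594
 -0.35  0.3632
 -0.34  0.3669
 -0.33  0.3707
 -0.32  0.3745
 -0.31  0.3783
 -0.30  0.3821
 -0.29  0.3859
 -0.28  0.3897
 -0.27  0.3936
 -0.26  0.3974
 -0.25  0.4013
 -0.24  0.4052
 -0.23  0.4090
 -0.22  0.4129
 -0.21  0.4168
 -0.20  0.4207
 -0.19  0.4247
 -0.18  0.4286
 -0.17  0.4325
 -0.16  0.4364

0.4052

σ√T = 0.21 × 0.5000 = 0.1050
d₁ = [ln(234/228) + (0.018 + 0.21²/2)·0.25] / 0.1050 = [0.0260 + 0.0100] / 0.1050 = 0.3427 which rounds to 0.34
d₂ = d₁ − σ√T = 0.3427 − 0.1050 = 0.2377 which rounds to 0.24
Risk-neutral Pr[S_T < K] = N(−d₂) = N(-0.24) = 0.4052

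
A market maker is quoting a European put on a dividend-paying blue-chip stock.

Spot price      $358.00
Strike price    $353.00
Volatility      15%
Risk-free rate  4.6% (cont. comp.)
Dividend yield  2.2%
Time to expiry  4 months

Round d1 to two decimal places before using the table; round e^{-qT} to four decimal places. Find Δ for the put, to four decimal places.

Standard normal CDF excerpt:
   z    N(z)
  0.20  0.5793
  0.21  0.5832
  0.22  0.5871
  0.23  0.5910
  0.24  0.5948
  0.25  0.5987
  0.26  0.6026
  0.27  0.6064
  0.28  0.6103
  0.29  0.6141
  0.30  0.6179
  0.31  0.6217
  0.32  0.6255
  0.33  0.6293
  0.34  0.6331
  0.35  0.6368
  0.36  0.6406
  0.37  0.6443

T = 0.3333;  σ√T = 0.0866
ln(S/K) + (r − q + σ²/2)T = ln(358/353) + (0.046 − 0.022 + 0.15²/2)·0.3333 = 0.0141 + 0.0118 = 0.0258
d₁ = 0.0258 / 0.0866 = 0.2981 which rounds to 0.30
N(d₁) = N(0.30) = 0.6179
Δ_put = exp(−qT)·(N(d₁) − 1) = 0.9927·(0.6179 − 1) = -0.3793

-0.3793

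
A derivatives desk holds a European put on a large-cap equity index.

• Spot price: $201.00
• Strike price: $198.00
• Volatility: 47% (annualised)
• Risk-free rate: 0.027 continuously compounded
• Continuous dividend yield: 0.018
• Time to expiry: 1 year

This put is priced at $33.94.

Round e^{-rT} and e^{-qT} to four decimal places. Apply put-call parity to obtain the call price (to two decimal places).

$38.63

e^(−qT) = e^(−0.018·1) = 0.9822;  e^(−rT) = e^(−0.027·1) = 0.9734
Put-call parity: C − P = S·e^(−qT) − K·e^(−rT) = 201·0.9822 − 198·0.9734 = 197.4222 − 192.7332 = 4.6890
C = P + (C − P) = 33.94 + (4.6890) = 38.6290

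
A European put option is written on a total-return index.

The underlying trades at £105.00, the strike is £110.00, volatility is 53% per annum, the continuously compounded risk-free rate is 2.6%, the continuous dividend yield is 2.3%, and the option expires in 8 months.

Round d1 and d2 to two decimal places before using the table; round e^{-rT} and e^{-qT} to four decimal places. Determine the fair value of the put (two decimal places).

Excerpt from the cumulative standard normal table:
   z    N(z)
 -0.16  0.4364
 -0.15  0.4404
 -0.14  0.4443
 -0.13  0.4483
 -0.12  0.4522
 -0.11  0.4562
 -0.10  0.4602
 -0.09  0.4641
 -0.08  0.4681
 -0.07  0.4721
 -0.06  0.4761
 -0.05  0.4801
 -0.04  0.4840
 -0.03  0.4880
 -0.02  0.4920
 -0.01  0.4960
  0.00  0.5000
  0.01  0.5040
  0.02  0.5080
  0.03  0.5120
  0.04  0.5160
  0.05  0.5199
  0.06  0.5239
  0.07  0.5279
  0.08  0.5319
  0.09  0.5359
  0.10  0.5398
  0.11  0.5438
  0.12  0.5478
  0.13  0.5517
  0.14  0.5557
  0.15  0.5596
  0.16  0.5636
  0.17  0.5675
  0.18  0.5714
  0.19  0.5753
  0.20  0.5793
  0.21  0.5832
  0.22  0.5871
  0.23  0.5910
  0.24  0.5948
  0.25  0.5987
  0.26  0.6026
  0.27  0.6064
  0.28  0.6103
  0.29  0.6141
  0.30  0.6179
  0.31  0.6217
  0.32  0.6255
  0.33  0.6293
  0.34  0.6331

£20.45

σ√T = 0.53·√0.6667 = 0.4327
ln(S/K) + (r − q + σ²/2)T = ln(105/110) + (0.026 − 0.023 + 0.53²/2)·0.6667 = -0.0465 + 0.0956 = 0.0491
d₁ = 0.0491 / 0.4327 = 0.1135 ≈ 0.11
d₂ = d₁ − σ√T = 0.1135 − 0.4327 = -0.3193 ≈ -0.32
exp(−qT) = exp(−0.023·0.6667) = 0.9848;  exp(−rT) = exp(−0.026·0.6667) = 0.9828
P = 110·0.9828·N(0.32) − 105·0.9848·N(-0.11) = 110·0.9828·0.6255 − 105·0.9848·0.4562 = 67.6216 − 47.1729 = 20.4486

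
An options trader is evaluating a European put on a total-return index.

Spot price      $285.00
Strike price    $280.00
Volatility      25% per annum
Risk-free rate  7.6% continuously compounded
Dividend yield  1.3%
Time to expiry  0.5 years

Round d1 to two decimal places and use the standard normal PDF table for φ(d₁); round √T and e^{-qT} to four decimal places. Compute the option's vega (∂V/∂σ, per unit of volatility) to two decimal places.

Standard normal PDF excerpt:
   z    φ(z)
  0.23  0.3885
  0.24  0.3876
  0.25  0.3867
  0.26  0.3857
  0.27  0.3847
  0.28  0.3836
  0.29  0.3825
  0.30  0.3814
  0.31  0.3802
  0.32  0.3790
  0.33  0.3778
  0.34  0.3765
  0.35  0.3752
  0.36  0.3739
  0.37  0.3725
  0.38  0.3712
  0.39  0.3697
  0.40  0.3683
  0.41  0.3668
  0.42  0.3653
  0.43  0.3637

σ√T = 0.25·√0.5 = 0.1768
ln(S/K) + (r − q + σ²/2)T = ln(285/280) + (0.076 − 0.013 + 0.25²/2)·0.5 = 0.0177 + 0.0471 = 0.0648
d₁ = 0.0648 / 0.1768 = 0.3667 ⇒ 0.37
√T = √0.5 = 0.7071
φ(d₁) = φ(0.37) = 0.3725
exp(−qT) = exp(−0.013·0.5) = 0.9935
vega = S·exp(−qT)·φ(d₁)·√T = 285·0.9935·0.3725·0.7071 = 74.5796

74.58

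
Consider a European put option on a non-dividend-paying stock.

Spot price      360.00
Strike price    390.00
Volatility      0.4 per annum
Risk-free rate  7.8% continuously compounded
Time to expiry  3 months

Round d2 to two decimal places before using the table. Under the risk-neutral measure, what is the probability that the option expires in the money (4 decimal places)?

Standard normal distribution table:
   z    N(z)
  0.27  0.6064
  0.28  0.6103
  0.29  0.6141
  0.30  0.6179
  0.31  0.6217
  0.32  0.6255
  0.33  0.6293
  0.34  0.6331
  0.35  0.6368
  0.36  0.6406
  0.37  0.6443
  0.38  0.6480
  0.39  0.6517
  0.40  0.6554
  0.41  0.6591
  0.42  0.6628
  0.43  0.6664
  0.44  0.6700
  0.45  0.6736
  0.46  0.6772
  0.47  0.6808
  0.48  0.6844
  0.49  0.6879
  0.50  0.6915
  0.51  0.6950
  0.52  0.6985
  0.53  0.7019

0.6554

σ√T = 0.4·√0.25 = 0.2000
d₁ = [ln(360/390) + (0.078 + ½·0.4²)·0.25] / (σ√T) = (-0.0800 + 0.0395) / 0.2000 = -0.2027 which rounds to -0.20
d₂ = -0.2027 − 0.2000 = -0.4027 which rounds to -0.40
Pr(exercise) under Q = N(−d₂) = N(0.40) = 0.6554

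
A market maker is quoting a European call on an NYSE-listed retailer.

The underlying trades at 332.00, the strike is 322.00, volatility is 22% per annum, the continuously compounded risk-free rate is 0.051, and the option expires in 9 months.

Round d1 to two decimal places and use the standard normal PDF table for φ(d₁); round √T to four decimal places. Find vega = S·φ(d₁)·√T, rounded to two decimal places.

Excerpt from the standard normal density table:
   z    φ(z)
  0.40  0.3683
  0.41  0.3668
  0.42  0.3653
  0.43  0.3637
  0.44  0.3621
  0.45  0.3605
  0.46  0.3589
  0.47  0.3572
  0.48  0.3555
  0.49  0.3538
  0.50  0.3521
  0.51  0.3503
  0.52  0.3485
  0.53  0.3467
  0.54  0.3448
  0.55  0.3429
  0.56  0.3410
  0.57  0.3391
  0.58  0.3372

103.19

σ√T = 0.22 × 0.8660 = 0.1905
ln(S/K) + (r + σ²/2)T = ln(332/322) + (0.051 + 0.22²/2)·0.75 = 0.0306 + 0.0564 = 0.0870
d₁ = 0.0870 / 0.1905 = 0.4565 ⇒ 0.46
√T = √0.75 = 0.8660
φ(d₁) = φ(0.46) = 0.3589
vega = S·φ(d₁)·√T = 332·0.3589·0.8660 = 103.1881
(The put has the same vega.)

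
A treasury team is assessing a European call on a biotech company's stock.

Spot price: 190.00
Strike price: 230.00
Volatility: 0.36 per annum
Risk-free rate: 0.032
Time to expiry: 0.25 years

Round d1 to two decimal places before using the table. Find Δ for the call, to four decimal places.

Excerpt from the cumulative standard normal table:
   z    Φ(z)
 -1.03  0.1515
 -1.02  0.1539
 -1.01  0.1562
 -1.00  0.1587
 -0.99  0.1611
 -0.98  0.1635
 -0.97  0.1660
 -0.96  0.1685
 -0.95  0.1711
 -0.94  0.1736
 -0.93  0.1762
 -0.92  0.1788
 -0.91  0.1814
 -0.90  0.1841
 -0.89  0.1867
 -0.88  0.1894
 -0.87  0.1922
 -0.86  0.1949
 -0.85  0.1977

0.1762

T = 0.25;  σ√T = 0.1800
ln(S/K) + (r + σ²/2)T = ln(190/230) + (0.032 + 0.36²/2)·0.25 = -0.1911 + 0.0242 = -0.1669
d₁ = -0.1669 / 0.1800 = -0.9270 ≈ -0.93
N(d₁) = N(-0.93) = 0.1762
Δ_call = N(d₁) = 0.1762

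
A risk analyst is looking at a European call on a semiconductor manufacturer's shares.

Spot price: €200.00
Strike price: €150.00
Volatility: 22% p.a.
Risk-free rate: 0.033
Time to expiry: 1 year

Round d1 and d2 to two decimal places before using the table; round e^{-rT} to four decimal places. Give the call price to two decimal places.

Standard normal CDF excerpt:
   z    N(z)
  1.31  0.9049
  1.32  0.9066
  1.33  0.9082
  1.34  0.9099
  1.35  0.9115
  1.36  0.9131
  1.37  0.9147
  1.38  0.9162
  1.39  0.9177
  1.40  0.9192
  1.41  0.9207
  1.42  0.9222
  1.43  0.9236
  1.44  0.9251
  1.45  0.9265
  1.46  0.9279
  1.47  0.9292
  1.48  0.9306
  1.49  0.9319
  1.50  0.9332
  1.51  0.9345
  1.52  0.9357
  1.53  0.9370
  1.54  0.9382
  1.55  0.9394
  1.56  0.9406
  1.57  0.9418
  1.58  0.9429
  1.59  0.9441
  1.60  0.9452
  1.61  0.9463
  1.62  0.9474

T = 1;  σ√T = 0.2200
d₁ = [ln(200/150) + (0.033 + 0.22²/2)·1] / 0.2200 = [0.2877 + 0.0572] / 0.2200 = 1.5676 → 1.57
d₂ = d₁ − σ√T = 1.5676 − 0.2200 = 1.3476 → 1.35
e^(−rT) = e^(−0.033·1) = 0.9675
N(d₁) = N(1.57) = 0.9418;  N(d₂) = N(1.35) = 0.9115
C = 200·0.9418 − 150·0.9675·0.9115 = 188.3600 − 132.2814 = 56.0786

€56.08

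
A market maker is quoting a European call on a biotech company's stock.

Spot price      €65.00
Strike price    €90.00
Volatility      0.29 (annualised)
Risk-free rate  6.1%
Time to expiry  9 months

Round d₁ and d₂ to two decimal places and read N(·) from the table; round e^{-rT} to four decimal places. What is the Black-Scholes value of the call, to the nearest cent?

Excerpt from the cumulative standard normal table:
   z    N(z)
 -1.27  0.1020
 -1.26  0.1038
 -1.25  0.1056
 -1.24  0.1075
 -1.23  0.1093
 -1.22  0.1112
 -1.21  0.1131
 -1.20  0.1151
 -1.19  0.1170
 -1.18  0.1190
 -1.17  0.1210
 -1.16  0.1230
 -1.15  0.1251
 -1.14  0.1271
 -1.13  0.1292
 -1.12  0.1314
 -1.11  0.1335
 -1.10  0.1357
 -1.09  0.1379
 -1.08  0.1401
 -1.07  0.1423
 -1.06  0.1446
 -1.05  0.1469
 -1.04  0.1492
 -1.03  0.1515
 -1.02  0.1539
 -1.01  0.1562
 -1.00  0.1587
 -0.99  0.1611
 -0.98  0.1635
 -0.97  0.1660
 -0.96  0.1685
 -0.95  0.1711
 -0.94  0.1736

σ√T = 0.29·√0.75 = 0.2511
d₁ = [ln(65/90) + (0.061 + ½·0.29²)·0.75] / (σ√T) = (-0.3254 + 0.0773) / 0.2511 = -0.9880 ⇒ -0.99
d₂ = -0.9880 − 0.2511 = -1.2392 ⇒ -1.24
exp(−rT) = exp(−0.061·0.75) = 0.9553
N(d₁) = N(-0.99) = 0.1611;  N(d₂) = N(-1.24) = 0.1075
C = 65·0.1611 − 90·0.9553·0.1075 = 10.4715 − 9.2425 = 1.2290

€1.23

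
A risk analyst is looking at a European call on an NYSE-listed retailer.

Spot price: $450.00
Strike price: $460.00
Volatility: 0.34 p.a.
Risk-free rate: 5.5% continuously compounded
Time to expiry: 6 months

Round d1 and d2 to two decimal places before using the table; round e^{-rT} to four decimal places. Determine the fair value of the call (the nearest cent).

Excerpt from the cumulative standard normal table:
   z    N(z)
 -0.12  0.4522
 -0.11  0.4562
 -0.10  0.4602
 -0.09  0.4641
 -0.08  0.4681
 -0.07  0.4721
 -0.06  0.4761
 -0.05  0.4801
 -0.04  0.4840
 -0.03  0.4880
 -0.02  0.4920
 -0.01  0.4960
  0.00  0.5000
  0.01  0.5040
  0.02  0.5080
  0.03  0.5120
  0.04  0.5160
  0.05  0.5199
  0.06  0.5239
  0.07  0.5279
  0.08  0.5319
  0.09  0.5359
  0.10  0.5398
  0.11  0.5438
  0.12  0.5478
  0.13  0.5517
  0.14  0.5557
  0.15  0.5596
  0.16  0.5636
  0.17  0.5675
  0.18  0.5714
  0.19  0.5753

σ√T = 0.34 × 0.7071 = 0.2404
ln(S/K) + (r + σ²/2)T = ln(450/460) + (0.055 + 0.34²/2)·0.5 = -0.0220 + 0.0564 = 0.0344
d₁ = 0.0344 / 0.2404 = 0.1432 ⇒ 0.14
d₂ = d₁ − σ√T = 0.1432 − 0.2404 = -0.0972 ⇒ -0.10
e^(−rT) = e^(−0.055·0.5) = 0.9729
C = 450·N(0.14) − 460·0.9729·N(-0.10) = 450·0.5557 − 460·0.9729·0.4602 = 250.0650 − 205.9551 = 44.1099

$44.11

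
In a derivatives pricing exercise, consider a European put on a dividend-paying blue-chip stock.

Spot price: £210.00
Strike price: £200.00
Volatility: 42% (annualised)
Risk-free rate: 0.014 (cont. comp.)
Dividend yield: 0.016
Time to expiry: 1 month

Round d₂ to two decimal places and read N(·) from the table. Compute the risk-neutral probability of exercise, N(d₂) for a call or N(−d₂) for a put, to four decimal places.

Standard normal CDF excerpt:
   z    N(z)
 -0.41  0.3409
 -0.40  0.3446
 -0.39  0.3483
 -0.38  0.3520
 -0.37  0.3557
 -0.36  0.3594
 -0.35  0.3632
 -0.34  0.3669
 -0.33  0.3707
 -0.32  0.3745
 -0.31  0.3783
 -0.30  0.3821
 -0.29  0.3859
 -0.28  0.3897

0.3669

σ√T = 0.42 × 0.2887 = 0.1212
ln(S/K) + (r − q + σ²/2)T = ln(210/200) + (0.014 − 0.016 + 0.42²/2)·0.08333 = 0.0488 + 0.0072 = 0.0560
d₁ = 0.0560 / 0.1212 = 0.4617 ⇒ 0.46
d₂ = d₁ − σ√T = 0.4617 − 0.1212 = 0.3404 ⇒ 0.34
Pr(exercise) under Q = N(−d₂) = N(-0.34) = 0.3669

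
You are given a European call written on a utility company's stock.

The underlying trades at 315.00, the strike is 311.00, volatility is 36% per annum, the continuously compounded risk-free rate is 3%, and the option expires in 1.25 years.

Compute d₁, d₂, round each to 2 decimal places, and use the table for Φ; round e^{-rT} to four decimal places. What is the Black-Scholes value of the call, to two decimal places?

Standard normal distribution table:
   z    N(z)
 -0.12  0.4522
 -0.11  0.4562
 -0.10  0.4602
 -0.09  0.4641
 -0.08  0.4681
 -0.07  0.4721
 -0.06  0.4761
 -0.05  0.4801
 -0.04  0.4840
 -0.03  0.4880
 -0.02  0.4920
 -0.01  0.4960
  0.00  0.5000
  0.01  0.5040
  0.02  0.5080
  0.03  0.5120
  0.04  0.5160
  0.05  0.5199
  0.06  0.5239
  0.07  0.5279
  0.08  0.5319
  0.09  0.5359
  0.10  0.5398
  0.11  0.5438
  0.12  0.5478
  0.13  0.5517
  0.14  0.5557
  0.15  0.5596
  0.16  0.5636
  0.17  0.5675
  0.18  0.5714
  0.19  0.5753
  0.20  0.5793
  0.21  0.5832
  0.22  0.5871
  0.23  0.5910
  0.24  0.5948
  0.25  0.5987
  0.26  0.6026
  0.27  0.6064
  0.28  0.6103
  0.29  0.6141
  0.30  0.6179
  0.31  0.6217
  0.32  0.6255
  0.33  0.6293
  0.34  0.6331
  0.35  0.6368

T = 1.25;  σ√T = 0.4025
d₁ = [ln(315/311) + (0.03 + ½·0.36²)·1.25] / (σ√T) = (0.0128 + 0.1185) / 0.4025 = 0.3262 which rounds to 0.33
d₂ = 0.3262 − 0.4025 = -0.0763 which rounds to -0.08
exp(−rT) = exp(−0.03·1.25) = 0.9632
N(d₁) = N(0.33) = 0.6293;  N(d₂) = N(-0.08) = 0.4681
C = 315·0.6293 − 311·0.9632·0.4681 = 198.2295 − 140.2218 = 58.0077

58.01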